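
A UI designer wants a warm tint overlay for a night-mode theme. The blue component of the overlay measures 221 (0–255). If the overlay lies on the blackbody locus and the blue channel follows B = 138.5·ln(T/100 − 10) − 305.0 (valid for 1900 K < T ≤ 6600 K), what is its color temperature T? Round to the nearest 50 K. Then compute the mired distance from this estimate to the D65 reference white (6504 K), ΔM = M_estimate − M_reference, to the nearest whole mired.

ln(t − 10) = (221 + 305.0) / 138.5 = 3.7978.
t − 10 = e^3.7978 = 44.604, so t = 54.604.
T = 100·t = 5460 K → 5450 K to the nearest 50 K.
M_estimate = 10⁶/5450 = 183.49; M_reference = 10⁶/6504 = 153.75.
ΔM = 183.49 − 153.75 = 29.73 → +30 mireds.

+30 mireds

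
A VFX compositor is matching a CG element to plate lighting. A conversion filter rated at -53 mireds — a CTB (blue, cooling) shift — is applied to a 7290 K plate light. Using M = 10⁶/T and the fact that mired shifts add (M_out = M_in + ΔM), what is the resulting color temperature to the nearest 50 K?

11900 K

M_in = 10⁶/7290 = 137.17 mireds.
M_out = 137.17 + (-53) = 84.17 mireds.
T_out = 10⁶/84.17 = 11880.1 K → 11900 K.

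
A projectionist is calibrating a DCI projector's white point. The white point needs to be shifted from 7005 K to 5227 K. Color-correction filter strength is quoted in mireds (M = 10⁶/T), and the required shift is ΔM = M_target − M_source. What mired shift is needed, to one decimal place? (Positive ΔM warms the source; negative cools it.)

+48.6 mireds

M_source = 10⁶/7005 = 142.755; M_target = 10⁶/5227 = 191.314.
ΔM = 191.314 − 142.755 = 48.559 → +48.6 mireds, a warming shift.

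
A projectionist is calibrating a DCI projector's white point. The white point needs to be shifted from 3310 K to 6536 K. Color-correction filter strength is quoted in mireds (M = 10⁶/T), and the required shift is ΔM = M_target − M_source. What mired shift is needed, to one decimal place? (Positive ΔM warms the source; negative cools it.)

M_source = 10⁶/3310 = 302.115; M_target = 10⁶/6536 = 152.999.
ΔM = 152.999 − 302.115 = -149.116 → -149.1 mireds, a cooling shift.

-149.1 mireds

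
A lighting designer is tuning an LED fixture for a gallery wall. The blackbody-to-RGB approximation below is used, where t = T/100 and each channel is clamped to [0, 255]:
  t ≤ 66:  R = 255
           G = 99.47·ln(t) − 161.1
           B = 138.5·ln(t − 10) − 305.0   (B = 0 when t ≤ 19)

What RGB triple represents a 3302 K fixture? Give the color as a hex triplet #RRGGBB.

#FFBB81

t = 3302/100 = 33.02; the t ≤ 66 branch applies.
R = 255 by definition for t ≤ 66.
G = 99.47·ln 33.02 − 161.1 = 99.47·3.4971 − 161.1 = 186.758.
B = 138.5·ln(33.02 − 10) − 305.0 = 138.5·ln 23.02 − 305.0 = 138.5·3.1364 − 305.0 = 129.386.
Rounded: (255, 187, 129).
In hex: #FFBB81.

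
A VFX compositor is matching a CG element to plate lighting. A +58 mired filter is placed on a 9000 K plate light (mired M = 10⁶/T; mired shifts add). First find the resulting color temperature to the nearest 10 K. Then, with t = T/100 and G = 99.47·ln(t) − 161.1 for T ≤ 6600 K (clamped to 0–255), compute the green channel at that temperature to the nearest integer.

M_in = 10⁶/9000 = 111.11; M_out = 111.11 + (+58) = 169.11.
T_out = 10⁶/169.11 = 5913.3 K → 5910 K; t = 59.1.
G = 99.47·ln 59.1 − 161.1 = 99.47·4.0792 − 161.1 = 244.661.
Rounded: 245.

245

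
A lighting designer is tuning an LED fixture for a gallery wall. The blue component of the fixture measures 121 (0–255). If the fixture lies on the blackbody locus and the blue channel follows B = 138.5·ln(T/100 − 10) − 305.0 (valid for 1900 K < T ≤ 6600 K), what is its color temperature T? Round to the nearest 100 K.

ln(t − 10) = (121 + 305.0) / 138.5 = 3.0758.
t − 10 = e^3.0758 = 21.667, so t = 31.667.
T = 100·t = 3167 K → 3200 K to the nearest 100 K.

3200 K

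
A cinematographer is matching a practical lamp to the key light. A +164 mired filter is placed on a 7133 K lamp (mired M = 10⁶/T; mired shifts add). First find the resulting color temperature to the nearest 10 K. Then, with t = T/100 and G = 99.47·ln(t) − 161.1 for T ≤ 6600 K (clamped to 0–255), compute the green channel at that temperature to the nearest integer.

M_in = 10⁶/7133 = 140.19; M_out = 140.19 + (+164) = 304.19.
T_out = 10⁶/304.19 = 3287.4 K → 3290 K; t = 32.9.
G = 99.47·ln 32.9 − 161.1 = 99.47·3.4935 − 161.1 = 186.396.
Rounded: 186.

186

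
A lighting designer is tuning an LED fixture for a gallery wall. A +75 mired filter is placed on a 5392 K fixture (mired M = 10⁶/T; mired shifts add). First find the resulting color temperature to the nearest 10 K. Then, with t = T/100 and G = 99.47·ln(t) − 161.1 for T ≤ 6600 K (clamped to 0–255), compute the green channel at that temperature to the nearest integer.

M_in = 10⁶/5392 = 185.46; M_out = 185.46 + (+75) = 260.46.
T_out = 10⁶/260.46 = 3839.4 K → 3840 K; t = 38.4.
G = 99.47·ln 38.4 − 161.1 = 99.47·3.6481 − 161.1 = 201.772.
Rounded: 202.

202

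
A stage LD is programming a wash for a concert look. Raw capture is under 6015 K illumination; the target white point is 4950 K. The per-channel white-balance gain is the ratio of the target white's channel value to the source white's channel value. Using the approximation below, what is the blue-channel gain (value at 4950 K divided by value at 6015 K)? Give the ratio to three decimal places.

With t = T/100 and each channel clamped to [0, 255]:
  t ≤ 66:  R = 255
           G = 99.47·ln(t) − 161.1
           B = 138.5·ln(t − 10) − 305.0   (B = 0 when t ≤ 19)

0.861

At 6015 K (t = 60.15):
  B = 138.5·ln(60.15 − 10) − 305.0 = 138.5·ln 50.15 − 305.0 = 138.5·3.9150 − 305.0 = 237.230.
At 4950 K (t = 49.5):
  B = 138.5·ln(49.5 − 10) − 305.0 = 138.5·ln 39.5 − 305.0 = 138.5·3.6763 − 305.0 = 204.168.
Gain = 204.168 / 237.230 = 0.8606 → 0.861.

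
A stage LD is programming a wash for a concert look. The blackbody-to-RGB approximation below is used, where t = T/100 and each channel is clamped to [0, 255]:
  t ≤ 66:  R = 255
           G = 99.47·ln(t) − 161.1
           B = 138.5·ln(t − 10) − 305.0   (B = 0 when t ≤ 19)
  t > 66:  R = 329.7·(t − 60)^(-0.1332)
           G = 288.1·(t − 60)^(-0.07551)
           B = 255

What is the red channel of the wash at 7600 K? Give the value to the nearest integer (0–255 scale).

t = 7600/100 = 76; the t > 66 branch applies.
R = 329.7·(76 − 60)^(-0.1332) = 329.7·16^(-0.1332) = 329.7·0.69121 = 227.893.
Rounded: 228.

228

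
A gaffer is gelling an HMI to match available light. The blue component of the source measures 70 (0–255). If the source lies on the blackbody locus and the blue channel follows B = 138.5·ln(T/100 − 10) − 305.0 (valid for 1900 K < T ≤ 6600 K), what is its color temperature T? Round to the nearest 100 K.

2500 K

ln(t − 10) = (70 + 305.0) / 138.5 = 2.7076.
t − 10 = e^2.7076 = 14.993, so t = 24.993.
T = 100·t = 2499 K → 2500 K to the nearest 100 K.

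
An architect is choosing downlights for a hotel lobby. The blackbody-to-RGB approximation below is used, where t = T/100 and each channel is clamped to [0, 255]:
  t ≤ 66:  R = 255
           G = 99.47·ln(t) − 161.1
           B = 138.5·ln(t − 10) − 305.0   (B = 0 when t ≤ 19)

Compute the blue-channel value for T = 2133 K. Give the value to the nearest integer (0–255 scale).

t = 2133/100 = 21.33; the t ≤ 66 branch applies.
B = 138.5·ln(21.33 − 10) − 305.0 = 138.5·ln 11.33 − 305.0 = 138.5·2.4275 − 305.0 = 31.202.
Rounded: 31.

31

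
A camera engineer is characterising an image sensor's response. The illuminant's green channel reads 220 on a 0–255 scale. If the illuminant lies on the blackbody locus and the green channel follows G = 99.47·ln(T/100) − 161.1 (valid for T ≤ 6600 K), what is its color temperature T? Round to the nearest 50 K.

4600 K

ln t = (220 + 161.1) / 99.47 = 3.8313.
t = e^3.8313 = 46.123.
T = 100·t = 4612 K → 4600 K to the nearest 50 K.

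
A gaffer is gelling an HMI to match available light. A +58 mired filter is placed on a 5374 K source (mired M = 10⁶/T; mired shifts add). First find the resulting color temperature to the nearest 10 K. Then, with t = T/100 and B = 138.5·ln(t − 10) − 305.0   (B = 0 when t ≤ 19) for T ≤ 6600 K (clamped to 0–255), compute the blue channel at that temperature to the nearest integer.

M_in = 10⁶/5374 = 186.08; M_out = 186.08 + (+58) = 244.08.
T_out = 10⁶/244.08 = 4097.0 K → 4100 K; t = 41.
B = 138.5·ln(41 − 10) − 305.0 = 138.5·ln 31 − 305.0 = 138.5·3.4340 − 305.0 = 170.607.
Rounded: 171.

171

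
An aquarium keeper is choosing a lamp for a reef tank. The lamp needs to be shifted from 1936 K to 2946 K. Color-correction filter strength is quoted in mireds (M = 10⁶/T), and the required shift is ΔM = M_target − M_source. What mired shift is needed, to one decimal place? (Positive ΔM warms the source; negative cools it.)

M_source = 10⁶/1936 = 516.529; M_target = 10⁶/2946 = 339.443.
ΔM = 339.443 − 516.529 = -177.086 → -177.1 mireds, a cooling shift.

-177.1 mireds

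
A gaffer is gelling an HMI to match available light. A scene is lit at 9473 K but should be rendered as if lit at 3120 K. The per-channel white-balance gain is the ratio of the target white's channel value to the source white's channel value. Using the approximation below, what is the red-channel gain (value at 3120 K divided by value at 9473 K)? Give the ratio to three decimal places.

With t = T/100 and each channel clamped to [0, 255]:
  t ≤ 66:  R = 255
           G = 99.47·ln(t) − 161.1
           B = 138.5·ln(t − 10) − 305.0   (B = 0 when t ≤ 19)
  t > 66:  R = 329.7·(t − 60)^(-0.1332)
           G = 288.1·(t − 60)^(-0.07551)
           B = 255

At 9473 K (t = 94.73):
  R = 329.7·(94.73 − 60)^(-0.1332) = 329.7·34.73^(-0.1332) = 329.7·0.62342 = 205.540.
At 3120 K (t = 31.2):
  R = 255 by definition for t ≤ 66.
Gain = 255.000 / 205.540 = 1.2406 → 1.241.

1.241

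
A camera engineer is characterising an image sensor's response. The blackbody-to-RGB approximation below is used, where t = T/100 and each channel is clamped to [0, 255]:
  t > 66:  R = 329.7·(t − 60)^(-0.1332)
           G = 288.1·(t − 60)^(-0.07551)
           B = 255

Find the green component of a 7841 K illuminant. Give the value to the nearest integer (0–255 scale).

t = 7841/100 = 78.41; the t > 66 branch applies.
G = 288.1·(78.41 − 60)^(-0.07551) = 288.1·18.41^(-0.07551) = 288.1·0.80256 = 231.217.
Rounded: 231.

231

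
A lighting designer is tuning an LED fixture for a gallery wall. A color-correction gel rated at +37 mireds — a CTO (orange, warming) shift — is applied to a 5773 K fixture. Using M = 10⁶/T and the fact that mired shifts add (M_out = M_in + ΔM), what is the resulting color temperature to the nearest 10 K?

M_in = 10⁶/5773 = 173.22 mireds.
M_out = 173.22 + (+37) = 210.22 mireds.
T_out = 10⁶/210.22 = 4756.9 K → 4760 K.

4760 K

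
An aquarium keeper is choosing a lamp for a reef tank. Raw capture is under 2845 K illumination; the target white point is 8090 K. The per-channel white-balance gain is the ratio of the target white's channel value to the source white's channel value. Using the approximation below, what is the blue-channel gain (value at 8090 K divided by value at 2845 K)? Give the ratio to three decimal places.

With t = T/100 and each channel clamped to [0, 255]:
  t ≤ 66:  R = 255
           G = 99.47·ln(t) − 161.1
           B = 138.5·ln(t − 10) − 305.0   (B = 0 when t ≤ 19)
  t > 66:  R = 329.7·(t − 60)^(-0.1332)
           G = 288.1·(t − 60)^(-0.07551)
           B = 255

At 2845 K (t = 28.45):
  B = 138.5·ln(28.45 − 10) − 305.0 = 138.5·ln 18.45 − 305.0 = 138.5·2.9151 − 305.0 = 98.736.
At 8090 K (t = 80.9):
  B = 255 by definition for t > 66.
Gain = 255.000 / 98.736 = 2.5826 → 2.583.

2.583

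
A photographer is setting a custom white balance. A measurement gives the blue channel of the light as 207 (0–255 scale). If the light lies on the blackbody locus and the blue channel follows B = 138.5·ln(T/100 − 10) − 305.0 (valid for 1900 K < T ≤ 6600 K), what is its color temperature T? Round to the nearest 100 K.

ln(t − 10) = (207 + 305.0) / 138.5 = 3.6968.
t − 10 = e^3.6968 = 40.316, so t = 50.316.
T = 100·t = 5032 K → 5000 K to the nearest 100 K.

5000 K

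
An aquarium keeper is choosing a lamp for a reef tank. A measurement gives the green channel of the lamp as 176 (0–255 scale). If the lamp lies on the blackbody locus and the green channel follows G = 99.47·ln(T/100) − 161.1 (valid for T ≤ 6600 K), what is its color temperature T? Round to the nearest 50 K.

2950 K

ln t = (176 + 161.1) / 99.47 = 3.3890.
t = e^3.3890 = 29.635.
T = 100·t = 2964 K → 2950 K to the nearest 50 K.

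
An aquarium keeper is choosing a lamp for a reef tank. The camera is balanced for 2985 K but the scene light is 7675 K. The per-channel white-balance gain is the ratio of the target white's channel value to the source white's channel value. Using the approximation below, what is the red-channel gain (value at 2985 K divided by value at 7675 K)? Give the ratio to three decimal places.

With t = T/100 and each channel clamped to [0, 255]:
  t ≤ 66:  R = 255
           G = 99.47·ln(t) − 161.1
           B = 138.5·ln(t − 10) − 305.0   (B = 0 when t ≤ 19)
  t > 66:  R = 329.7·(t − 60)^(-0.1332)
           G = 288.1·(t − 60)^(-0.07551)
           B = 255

At 7675 K (t = 76.75):
  R = 329.7·(76.75 − 60)^(-0.1332) = 329.7·16.75^(-0.1332) = 329.7·0.68701 = 226.506.
At 2985 K (t = 29.85):
  R = 255 by definition for t ≤ 66.
Gain = 255.000 / 226.506 = 1.1258 → 1.126.

1.126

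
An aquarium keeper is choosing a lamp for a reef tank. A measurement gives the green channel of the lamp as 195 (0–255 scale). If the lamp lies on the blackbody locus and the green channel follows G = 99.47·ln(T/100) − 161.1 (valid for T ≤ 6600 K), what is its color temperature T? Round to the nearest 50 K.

3600 K

ln t = (195 + 161.1) / 99.47 = 3.5800.
t = e^3.5800 = 35.873.
T = 100·t = 3587 K → 3600 K to the nearest 50 K.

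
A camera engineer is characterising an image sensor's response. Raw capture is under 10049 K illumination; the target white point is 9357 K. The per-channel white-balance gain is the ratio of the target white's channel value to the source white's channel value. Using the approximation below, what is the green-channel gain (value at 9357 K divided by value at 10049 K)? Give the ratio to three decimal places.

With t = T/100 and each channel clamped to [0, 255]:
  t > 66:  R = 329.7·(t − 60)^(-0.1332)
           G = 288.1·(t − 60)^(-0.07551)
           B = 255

1.014

At 10049 K (t = 100.49):
  G = 288.1·(100.49 − 60)^(-0.07551) = 288.1·40.49^(-0.07551) = 288.1·0.75619 = 217.857.
At 9357 K (t = 93.57):
  G = 288.1·(93.57 − 60)^(-0.07551) = 288.1·33.57^(-0.07551) = 288.1·0.76696 = 220.963.
Gain = 220.963 / 217.857 = 1.0143 → 1.014.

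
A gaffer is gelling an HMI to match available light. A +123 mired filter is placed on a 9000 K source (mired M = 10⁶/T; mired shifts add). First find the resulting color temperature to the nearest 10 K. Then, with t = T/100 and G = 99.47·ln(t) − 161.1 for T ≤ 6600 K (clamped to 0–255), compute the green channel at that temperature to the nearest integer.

M_in = 10⁶/9000 = 111.11; M_out = 111.11 + (+123) = 234.11.
T_out = 10⁶/234.11 = 4271.5 K → 4270 K; t = 42.7.
G = 99.47·ln 42.7 − 161.1 = 99.47·3.7542 − 161.1 = 212.330.
Rounded: 212.

212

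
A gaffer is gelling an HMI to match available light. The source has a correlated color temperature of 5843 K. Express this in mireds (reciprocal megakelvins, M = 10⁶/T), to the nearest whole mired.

171 mireds

M = 10⁶ / 5843 = 171.145 → 171 mireds.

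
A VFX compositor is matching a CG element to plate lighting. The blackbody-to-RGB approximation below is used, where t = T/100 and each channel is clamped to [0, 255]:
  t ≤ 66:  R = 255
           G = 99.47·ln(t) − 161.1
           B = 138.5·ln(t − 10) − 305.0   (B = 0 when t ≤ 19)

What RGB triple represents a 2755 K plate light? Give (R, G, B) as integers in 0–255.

(255, 169, 92)

t = 2755/100 = 27.55; the t ≤ 66 branch applies.
R = 255 by definition for t ≤ 66.
G = 99.47·ln 27.55 − 161.1 = 99.47·3.3160 − 161.1 = 168.743.
B = 138.5·ln(27.55 − 10) − 305.0 = 138.5·ln 17.55 − 305.0 = 138.5·2.8651 − 305.0 = 91.810.
Rounded: (255, 169, 92).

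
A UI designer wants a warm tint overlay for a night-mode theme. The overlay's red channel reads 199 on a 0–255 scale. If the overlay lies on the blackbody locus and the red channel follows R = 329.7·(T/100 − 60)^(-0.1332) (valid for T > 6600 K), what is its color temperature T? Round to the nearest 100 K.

10400 K

(t − 60)^(-0.1332) = 199/329.7 = 0.60358.
t − 60 = 0.60358^(1/-0.1332) = 0.60358^(-7.508) = 44.273, so t = 104.273.
T = 100·t = 10427 K → 10400 K to the nearest 100 K.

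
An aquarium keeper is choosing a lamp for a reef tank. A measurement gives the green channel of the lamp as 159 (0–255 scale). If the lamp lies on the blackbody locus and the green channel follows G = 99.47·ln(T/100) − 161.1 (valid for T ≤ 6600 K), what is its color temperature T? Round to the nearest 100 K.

2500 K

ln t = (159 + 161.1) / 99.47 = 3.2181.
t = e^3.2181 = 24.980.
T = 100·t = 2498 K → 2500 K to the nearest 100 K.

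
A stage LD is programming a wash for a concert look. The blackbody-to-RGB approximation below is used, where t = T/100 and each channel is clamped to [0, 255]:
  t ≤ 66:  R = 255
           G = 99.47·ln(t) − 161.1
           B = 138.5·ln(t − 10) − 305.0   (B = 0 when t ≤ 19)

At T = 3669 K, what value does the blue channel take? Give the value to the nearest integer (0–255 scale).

t = 3669/100 = 36.69; the t ≤ 66 branch applies.
B = 138.5·ln(36.69 − 10) − 305.0 = 138.5·ln 26.69 − 305.0 = 138.5·3.2843 − 305.0 = 149.874.
Rounded: 150.

150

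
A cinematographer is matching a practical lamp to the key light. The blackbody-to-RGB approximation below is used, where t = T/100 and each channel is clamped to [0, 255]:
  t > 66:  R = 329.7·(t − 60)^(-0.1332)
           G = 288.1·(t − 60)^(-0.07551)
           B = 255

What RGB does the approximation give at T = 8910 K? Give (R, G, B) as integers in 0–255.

t = 8910/100 = 89.1; the t > 66 branch applies.
R = 329.7·(89.1 − 60)^(-0.1332) = 329.7·29.1^(-0.1332) = 329.7·0.63828 = 210.440.
G = 288.1·(89.1 − 60)^(-0.07551) = 288.1·29.1^(-0.07551) = 288.1·0.77529 = 223.360.
B = 255 by definition for t > 66.
Rounded: (210, 223, 255).

(210, 223, 255)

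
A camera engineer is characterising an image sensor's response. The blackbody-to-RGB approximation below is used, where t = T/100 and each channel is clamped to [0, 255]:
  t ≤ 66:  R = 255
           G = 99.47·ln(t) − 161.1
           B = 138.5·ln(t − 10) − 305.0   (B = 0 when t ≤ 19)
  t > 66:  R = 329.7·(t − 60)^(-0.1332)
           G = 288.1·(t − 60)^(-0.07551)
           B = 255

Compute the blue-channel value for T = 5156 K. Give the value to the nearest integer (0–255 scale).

t = 5156/100 = 51.56; the t ≤ 66 branch applies.
B = 138.5·ln(51.56 − 10) − 305.0 = 138.5·ln 41.56 − 305.0 = 138.5·3.7271 − 305.0 = 211.209.
Rounded: 211.

211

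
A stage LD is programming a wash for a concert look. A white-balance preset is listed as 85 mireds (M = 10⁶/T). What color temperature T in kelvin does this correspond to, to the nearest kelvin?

11765 K

T = 10⁶ / 85 = 11764.71 K → 11765 K.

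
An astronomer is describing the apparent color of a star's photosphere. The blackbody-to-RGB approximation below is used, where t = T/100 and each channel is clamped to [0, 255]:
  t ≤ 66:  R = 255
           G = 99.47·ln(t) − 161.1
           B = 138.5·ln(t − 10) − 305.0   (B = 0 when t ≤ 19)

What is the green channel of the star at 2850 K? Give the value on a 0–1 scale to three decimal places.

0.675

t = 2850/100 = 28.5; the t ≤ 66 branch applies.
G = 99.47·ln 28.5 − 161.1 = 99.47·3.3499 − 161.1 = 172.115.
On a 0–1 scale: 172.115/255 = 0.6750 → 0.675.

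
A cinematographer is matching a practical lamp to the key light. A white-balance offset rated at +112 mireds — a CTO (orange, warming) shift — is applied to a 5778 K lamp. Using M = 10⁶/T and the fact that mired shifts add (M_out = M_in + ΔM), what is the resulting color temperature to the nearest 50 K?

3500 K

M_in = 10⁶/5778 = 173.07 mireds.
M_out = 173.07 + (+112) = 285.07 mireds.
T_out = 10⁶/285.07 = 3507.9 K → 3500 K.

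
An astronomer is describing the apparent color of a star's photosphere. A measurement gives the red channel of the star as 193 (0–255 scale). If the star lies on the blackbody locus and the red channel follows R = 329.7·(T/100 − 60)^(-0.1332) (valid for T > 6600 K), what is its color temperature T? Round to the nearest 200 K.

(t − 60)^(-0.1332) = 193/329.7 = 0.58538.
t − 60 = 0.58538^(1/-0.1332) = 0.58538^(-7.508) = 55.713, so t = 115.713.
T = 100·t = 11571 K → 11600 K to the nearest 200 K.

11600 K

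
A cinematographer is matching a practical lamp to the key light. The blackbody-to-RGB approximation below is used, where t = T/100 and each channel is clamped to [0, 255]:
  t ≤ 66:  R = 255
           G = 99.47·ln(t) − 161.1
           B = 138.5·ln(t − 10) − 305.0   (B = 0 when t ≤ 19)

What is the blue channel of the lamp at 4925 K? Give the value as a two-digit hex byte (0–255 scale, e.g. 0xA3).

0xCB

t = 4925/100 = 49.25; the t ≤ 66 branch applies.
B = 138.5·ln(49.25 − 10) − 305.0 = 138.5·ln 39.25 − 305.0 = 138.5·3.6700 − 305.0 = 203.288.
Rounded: 203; in hex, 0xCB.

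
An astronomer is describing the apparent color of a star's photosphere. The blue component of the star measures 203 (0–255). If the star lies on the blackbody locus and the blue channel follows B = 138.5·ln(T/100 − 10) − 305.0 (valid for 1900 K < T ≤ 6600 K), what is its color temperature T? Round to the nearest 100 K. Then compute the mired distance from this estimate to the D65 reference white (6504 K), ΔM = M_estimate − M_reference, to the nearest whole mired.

+50 mireds

ln(t − 10) = (203 + 305.0) / 138.5 = 3.6679.
t − 10 = e^3.6679 = 39.168, so t = 49.168.
T = 100·t = 4917 K → 4900 K to the nearest 100 K.
M_estimate = 10⁶/4900 = 204.08; M_reference = 10⁶/6504 = 153.75.
ΔM = 204.08 − 153.75 = 50.33 → +50 mireds.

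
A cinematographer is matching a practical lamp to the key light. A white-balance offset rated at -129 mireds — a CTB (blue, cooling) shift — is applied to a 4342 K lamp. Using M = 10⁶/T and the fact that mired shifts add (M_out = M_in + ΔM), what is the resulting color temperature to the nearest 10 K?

M_in = 10⁶/4342 = 230.31 mireds.
M_out = 230.31 + (-129) = 101.31 mireds.
T_out = 10⁶/101.31 = 9870.8 K → 9870 K.

9870 K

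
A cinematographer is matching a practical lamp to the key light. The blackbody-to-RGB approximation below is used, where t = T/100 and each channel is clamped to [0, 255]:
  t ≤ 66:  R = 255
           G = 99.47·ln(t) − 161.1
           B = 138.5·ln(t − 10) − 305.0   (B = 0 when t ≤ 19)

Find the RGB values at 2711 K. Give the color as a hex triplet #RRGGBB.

#FFA758

t = 2711/100 = 27.11; the t ≤ 66 branch applies.
R = 255 by definition for t ≤ 66.
G = 99.47·ln 27.11 − 161.1 = 99.47·3.2999 − 161.1 = 167.141.
B = 138.5·ln(27.11 − 10) − 305.0 = 138.5·ln 17.11 − 305.0 = 138.5·2.8397 − 305.0 = 88.293.
Rounded: (255, 167, 88).
In hex: #FFA758.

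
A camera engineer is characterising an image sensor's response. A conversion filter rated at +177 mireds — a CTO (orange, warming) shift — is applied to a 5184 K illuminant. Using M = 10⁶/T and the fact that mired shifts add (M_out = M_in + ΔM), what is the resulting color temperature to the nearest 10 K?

2700 K

M_in = 10⁶/5184 = 192.90 mireds.
M_out = 192.90 + (+177) = 369.90 mireds.
T_out = 10⁶/369.90 = 2703.4 K → 2700 K.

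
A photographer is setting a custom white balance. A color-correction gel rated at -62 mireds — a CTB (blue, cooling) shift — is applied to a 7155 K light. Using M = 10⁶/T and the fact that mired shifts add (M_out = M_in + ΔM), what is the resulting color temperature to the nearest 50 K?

12850 K

M_in = 10⁶/7155 = 139.76 mireds.
M_out = 139.76 + (-62) = 77.76 mireds.
T_out = 10⁶/77.76 = 12859.7 K → 12850 K.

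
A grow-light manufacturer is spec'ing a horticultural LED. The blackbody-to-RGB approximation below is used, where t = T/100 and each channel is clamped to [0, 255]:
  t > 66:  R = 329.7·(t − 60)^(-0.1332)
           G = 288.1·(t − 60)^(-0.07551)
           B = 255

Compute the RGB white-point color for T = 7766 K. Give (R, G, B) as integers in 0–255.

(225, 232, 255)

t = 7766/100 = 77.66; the t > 66 branch applies.
R = 329.7·(77.66 − 60)^(-0.1332) = 329.7·17.66^(-0.1332) = 329.7·0.68218 = 224.916.
G = 288.1·(77.66 − 60)^(-0.07551) = 288.1·17.66^(-0.07551) = 288.1·0.80508 = 231.944.
B = 255 by definition for t > 66.
Rounded: (225, 232, 255).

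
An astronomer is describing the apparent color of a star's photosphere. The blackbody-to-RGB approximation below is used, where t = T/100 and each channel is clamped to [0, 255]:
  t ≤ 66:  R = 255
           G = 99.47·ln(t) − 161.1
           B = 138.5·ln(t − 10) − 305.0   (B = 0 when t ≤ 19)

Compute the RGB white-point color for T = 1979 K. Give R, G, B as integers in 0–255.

R=255, G=136, B=11

t = 1979/100 = 19.79; the t ≤ 66 branch applies.
R = 255 by definition for t ≤ 66.
G = 99.47·ln 19.79 − 161.1 = 99.47·2.9852 − 161.1 = 135.836.
B = 138.5·ln(19.79 − 10) − 305.0 = 138.5·ln 9.79 − 305.0 = 138.5·2.2814 − 305.0 = 10.969.
Rounded: (255, 136, 11).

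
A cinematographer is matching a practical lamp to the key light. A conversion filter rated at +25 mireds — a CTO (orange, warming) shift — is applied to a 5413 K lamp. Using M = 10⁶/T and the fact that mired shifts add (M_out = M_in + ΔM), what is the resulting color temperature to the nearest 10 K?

M_in = 10⁶/5413 = 184.74 mireds.
M_out = 184.74 + (+25) = 209.74 mireds.
T_out = 10⁶/209.74 = 4767.8 K → 4770 K.

4770 K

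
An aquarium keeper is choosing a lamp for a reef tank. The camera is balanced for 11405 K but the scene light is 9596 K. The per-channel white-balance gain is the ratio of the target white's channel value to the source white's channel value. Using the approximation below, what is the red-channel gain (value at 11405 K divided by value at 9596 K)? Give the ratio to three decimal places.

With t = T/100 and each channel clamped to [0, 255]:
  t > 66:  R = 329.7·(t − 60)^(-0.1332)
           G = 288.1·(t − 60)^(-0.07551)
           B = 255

At 9596 K (t = 95.96):
  R = 329.7·(95.96 − 60)^(-0.1332) = 329.7·35.96^(-0.1332) = 329.7·0.62053 = 204.590.
At 11405 K (t = 114.05):
  R = 329.7·(114.05 − 60)^(-0.1332) = 329.7·54.05^(-0.1332) = 329.7·0.58775 = 193.781.
Gain = 193.781 / 204.590 = 0.9472 → 0.947.

0.947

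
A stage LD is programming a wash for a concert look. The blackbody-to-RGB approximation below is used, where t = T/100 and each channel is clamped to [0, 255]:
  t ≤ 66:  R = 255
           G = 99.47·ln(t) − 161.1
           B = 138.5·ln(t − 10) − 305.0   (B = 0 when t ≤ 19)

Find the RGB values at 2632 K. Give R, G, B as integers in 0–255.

R=255, G=164, B=82

t = 2632/100 = 26.32; the t ≤ 66 branch applies.
R = 255 by definition for t ≤ 66.
G = 99.47·ln 26.32 − 161.1 = 99.47·3.2703 − 161.1 = 164.200.
B = 138.5·ln(26.32 − 10) − 305.0 = 138.5·ln 16.32 − 305.0 = 138.5·2.7924 − 305.0 = 81.746.
Rounded: (255, 164, 82).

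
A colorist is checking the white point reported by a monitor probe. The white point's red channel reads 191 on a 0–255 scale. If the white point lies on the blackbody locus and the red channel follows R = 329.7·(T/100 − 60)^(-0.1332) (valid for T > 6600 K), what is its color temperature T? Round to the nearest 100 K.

12000 K

(t − 60)^(-0.1332) = 191/329.7 = 0.57931.
t − 60 = 0.57931^(1/-0.1332) = 0.57931^(-7.508) = 60.245, so t = 120.245.
T = 100·t = 12025 K → 12000 K to the nearest 100 K.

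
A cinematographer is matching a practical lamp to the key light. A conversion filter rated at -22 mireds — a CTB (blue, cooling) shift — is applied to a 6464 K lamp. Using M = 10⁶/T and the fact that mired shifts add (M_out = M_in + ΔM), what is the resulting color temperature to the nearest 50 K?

M_in = 10⁶/6464 = 154.70 mireds.
M_out = 154.70 + (-22) = 132.70 mireds.
T_out = 10⁶/132.70 = 7535.6 K → 7550 K.

7550 K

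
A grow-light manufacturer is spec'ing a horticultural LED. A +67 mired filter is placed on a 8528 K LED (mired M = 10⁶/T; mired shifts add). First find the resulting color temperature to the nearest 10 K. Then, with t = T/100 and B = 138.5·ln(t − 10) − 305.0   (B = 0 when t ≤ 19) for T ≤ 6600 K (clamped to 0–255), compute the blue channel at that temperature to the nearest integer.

220

M_in = 10⁶/8528 = 117.26; M_out = 117.26 + (+67) = 184.26.
T_out = 10⁶/184.26 = 5427.1 K → 5430 K; t = 54.3.
B = 138.5·ln(54.3 − 10) − 305.0 = 138.5·ln 44.3 − 305.0 = 138.5·3.7910 − 305.0 = 220.051.
Rounded: 220.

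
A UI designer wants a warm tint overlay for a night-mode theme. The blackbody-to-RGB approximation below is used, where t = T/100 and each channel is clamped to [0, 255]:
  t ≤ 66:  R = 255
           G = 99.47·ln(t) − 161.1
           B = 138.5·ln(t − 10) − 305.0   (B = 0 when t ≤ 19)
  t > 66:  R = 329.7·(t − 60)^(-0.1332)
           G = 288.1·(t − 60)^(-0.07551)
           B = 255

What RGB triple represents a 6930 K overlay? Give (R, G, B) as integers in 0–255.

(245, 243, 255)

t = 6930/100 = 69.3; the t > 66 branch applies.
R = 329.7·(69.3 − 60)^(-0.1332) = 329.7·9.3^(-0.1332) = 329.7·0.74302 = 244.972.
G = 288.1·(69.3 − 60)^(-0.07551) = 288.1·9.3^(-0.07551) = 288.1·0.84503 = 243.452.
B = 255 by definition for t > 66.
Rounded: (245, 243, 255).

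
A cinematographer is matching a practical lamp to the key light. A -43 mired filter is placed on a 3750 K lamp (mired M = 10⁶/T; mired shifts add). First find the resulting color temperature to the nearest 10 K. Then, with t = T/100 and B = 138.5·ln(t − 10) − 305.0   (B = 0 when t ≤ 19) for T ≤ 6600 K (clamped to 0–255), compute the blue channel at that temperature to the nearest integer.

186

M_in = 10⁶/3750 = 266.67; M_out = 266.67 + (-43) = 223.67.
T_out = 10⁶/223.67 = 4470.9 K → 4470 K; t = 44.7.
B = 138.5·ln(44.7 − 10) − 305.0 = 138.5·ln 34.7 − 305.0 = 138.5·3.5467 − 305.0 = 186.223.
Rounded: 186.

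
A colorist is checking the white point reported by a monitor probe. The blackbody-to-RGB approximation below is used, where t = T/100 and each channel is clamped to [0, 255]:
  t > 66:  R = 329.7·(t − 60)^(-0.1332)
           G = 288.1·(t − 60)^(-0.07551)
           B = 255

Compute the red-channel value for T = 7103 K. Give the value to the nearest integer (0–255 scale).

239

t = 7103/100 = 71.03; the t > 66 branch applies.
R = 329.7·(71.03 − 60)^(-0.1332) = 329.7·11.03^(-0.1332) = 329.7·0.72632 = 239.468.
Rounded: 239.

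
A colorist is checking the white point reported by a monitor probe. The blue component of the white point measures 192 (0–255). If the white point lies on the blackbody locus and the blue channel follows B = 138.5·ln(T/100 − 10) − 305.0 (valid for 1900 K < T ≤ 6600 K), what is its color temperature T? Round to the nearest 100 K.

4600 K

ln(t − 10) = (192 + 305.0) / 138.5 = 3.5884.
t − 10 = e^3.5884 = 36.178, so t = 46.178.
T = 100·t = 4618 K → 4600 K to the nearest 100 K.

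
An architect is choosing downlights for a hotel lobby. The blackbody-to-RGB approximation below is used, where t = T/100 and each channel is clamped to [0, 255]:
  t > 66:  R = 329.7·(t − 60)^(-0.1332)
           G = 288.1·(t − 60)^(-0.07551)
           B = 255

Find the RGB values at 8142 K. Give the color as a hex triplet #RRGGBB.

#DBE5FF

t = 8142/100 = 81.42; the t > 66 branch applies.
R = 329.7·(81.42 − 60)^(-0.1332) = 329.7·21.42^(-0.1332) = 329.7·0.66487 = 219.207.
G = 288.1·(81.42 − 60)^(-0.07551) = 288.1·21.42^(-0.07551) = 288.1·0.79343 = 228.588.
B = 255 by definition for t > 66.
Rounded: (219, 229, 255).
In hex: #DBE5FF.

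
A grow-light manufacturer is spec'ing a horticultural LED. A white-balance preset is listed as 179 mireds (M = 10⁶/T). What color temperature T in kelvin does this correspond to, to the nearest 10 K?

T = 10⁶ / 179 = 5586.59 K → 5590 K.

5590 K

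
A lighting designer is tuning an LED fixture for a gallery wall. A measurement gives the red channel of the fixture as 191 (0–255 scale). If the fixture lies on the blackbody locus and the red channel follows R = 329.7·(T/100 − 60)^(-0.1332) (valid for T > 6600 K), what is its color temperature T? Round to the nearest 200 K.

(t − 60)^(-0.1332) = 191/329.7 = 0.57931.
t − 60 = 0.57931^(1/-0.1332) = 0.57931^(-7.508) = 60.245, so t = 120.245.
T = 100·t = 12025 K → 12000 K to the nearest 200 K.

12000 K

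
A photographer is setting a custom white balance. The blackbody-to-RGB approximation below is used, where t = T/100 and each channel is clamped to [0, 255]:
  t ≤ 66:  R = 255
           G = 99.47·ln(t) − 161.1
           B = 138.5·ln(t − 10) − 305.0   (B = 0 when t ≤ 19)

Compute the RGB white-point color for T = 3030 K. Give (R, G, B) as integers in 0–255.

t = 3030/100 = 30.3; the t ≤ 66 branch applies.
R = 255 by definition for t ≤ 66.
G = 99.47·ln 30.3 − 161.1 = 99.47·3.4111 − 161.1 = 178.207.
B = 138.5·ln(30.3 − 10) − 305.0 = 138.5·ln 20.3 − 305.0 = 138.5·3.0106 − 305.0 = 111.971.
Rounded: (255, 178, 112).

(255, 178, 112)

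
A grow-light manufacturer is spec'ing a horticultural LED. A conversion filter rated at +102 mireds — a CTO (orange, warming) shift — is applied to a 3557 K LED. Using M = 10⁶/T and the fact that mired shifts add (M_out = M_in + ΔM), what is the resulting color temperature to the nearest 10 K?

M_in = 10⁶/3557 = 281.14 mireds.
M_out = 281.14 + (+102) = 383.14 mireds.
T_out = 10⁶/383.14 = 2610.0 K → 2610 K.

2610 K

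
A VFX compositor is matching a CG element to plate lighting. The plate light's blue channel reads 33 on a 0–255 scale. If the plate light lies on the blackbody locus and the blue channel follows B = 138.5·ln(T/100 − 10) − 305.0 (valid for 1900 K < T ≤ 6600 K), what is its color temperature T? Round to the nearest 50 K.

ln(t − 10) = (33 + 305.0) / 138.5 = 2.4404.
t − 10 = e^2.4404 = 11.478, so t = 21.478.
T = 100·t = 2148 K → 2150 K to the nearest 50 K.

2150 K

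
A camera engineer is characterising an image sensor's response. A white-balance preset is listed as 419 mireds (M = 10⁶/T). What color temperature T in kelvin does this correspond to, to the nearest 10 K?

T = 10⁶ / 419 = 2386.63 K → 2390 K.

2390 K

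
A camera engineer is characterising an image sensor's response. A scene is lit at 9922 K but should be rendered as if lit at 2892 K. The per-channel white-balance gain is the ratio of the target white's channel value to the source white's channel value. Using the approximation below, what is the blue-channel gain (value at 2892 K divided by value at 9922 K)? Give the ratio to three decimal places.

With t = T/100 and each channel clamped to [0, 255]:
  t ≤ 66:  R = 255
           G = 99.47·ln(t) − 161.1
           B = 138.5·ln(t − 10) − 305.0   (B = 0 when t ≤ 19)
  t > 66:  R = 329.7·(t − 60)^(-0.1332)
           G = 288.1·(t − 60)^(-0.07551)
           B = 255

At 9922 K (t = 99.22):
  B = 255 by definition for t > 66.
At 2892 K (t = 28.92):
  B = 138.5·ln(28.92 − 10) − 305.0 = 138.5·ln 18.92 − 305.0 = 138.5·2.9402 − 305.0 = 102.220.
Gain = 102.220 / 255.000 = 0.4009 → 0.401.

0.401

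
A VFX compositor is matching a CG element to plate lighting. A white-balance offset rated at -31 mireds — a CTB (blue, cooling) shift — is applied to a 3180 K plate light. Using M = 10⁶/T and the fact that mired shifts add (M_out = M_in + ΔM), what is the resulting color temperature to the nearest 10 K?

M_in = 10⁶/3180 = 314.47 mireds.
M_out = 314.47 + (-31) = 283.47 mireds.
T_out = 10⁶/283.47 = 3527.8 K → 3530 K.

3530 K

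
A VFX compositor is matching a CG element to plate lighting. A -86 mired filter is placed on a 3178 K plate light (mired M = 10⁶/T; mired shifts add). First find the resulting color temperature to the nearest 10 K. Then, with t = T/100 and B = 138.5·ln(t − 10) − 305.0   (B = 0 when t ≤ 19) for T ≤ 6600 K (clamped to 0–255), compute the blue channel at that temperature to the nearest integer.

182

M_in = 10⁶/3178 = 314.66; M_out = 314.66 + (-86) = 228.66.
T_out = 10⁶/228.66 = 4373.2 K → 4370 K; t = 43.7.
B = 138.5·ln(43.7 − 10) − 305.0 = 138.5·ln 33.7 − 305.0 = 138.5·3.5175 − 305.0 = 182.173.
Rounded: 182.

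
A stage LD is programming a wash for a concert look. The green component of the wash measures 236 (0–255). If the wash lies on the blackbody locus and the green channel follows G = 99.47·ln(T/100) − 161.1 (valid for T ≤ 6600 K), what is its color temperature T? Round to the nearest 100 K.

5400 K

ln t = (236 + 161.1) / 99.47 = 3.9922.
t = e^3.9922 = 54.172.
T = 100·t = 5417 K → 5400 K to the nearest 100 K.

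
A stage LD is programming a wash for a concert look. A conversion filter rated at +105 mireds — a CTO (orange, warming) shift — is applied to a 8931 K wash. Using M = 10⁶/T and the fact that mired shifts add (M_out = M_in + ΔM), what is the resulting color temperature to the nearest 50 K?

M_in = 10⁶/8931 = 111.97 mireds.
M_out = 111.97 + (+105) = 216.97 mireds.
T_out = 10⁶/216.97 = 4608.9 K → 4600 K.

4600 K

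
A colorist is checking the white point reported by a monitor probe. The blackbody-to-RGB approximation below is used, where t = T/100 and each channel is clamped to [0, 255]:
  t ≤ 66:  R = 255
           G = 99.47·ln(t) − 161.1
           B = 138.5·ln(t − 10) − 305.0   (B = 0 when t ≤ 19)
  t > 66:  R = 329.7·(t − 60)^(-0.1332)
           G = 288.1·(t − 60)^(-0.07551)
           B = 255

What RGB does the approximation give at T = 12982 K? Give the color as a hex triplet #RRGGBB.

t = 12982/100 = 129.82; the t > 66 branch applies.
R = 329.7·(129.82 − 60)^(-0.1332) = 329.7·69.82^(-0.1332) = 329.7·0.56804 = 187.284.
G = 288.1·(129.82 − 60)^(-0.07551) = 288.1·69.82^(-0.07551) = 288.1·0.72571 = 209.076.
B = 255 by definition for t > 66.
Rounded: (187, 209, 255).
In hex: #BBD1FF.

#BBD1FF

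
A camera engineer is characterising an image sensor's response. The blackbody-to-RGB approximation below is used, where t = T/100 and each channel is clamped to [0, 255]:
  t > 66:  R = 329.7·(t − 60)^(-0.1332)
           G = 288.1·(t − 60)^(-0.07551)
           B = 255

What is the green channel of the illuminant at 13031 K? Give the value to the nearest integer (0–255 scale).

209

t = 13031/100 = 130.31; the t > 66 branch applies.
G = 288.1·(130.31 − 60)^(-0.07551) = 288.1·70.31^(-0.07551) = 288.1·0.72532 = 208.966.
Rounded: 209.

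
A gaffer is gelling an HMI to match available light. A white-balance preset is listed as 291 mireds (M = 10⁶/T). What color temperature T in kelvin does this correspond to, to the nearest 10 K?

T = 10⁶ / 291 = 3436.43 K → 3440 K.

3440 K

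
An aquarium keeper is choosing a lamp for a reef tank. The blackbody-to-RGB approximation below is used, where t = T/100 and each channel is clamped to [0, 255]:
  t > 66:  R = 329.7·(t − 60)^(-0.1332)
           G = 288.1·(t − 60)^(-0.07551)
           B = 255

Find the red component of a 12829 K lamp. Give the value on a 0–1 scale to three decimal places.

t = 12829/100 = 128.29; the t > 66 branch applies.
R = 329.7·(128.29 − 60)^(-0.1332) = 329.7·68.29^(-0.1332) = 329.7·0.56972 = 187.838.
On a 0–1 scale: 187.838/255 = 0.7366 → 0.737.

0.737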